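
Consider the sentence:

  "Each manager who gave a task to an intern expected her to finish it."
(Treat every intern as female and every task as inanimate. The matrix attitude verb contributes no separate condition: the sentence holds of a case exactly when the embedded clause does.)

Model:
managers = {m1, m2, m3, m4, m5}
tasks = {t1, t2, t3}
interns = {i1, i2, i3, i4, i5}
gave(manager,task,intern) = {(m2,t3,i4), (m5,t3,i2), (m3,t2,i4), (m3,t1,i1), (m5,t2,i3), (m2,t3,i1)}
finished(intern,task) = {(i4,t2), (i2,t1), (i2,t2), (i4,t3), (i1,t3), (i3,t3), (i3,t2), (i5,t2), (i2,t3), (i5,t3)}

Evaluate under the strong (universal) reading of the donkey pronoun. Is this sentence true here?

False

"her" takes "an intern" as antecedent and "it" takes "a task"; both are donkey pronouns co-varying with the restrictor.
Strong reading: for every (m,t,i) with gave(m,t,i), finished(i,t).
Restrictor triples: (m2,t3,i1)→finished(i1,t3) ✓  (m2,t3,i4)→finished(i4,t3) ✓  (m3,t1,i1)→finished(i1,t1) ✗  (m3,t2,i4)→finished(i4,t2) ✓  (m5,t2,i3)→finished(i3,t2) ✓  (m5,t3,i2)→finished(i2,t3) ✓
Counterexample: (m3,t1,i1) — finished(i1,t1) does not hold.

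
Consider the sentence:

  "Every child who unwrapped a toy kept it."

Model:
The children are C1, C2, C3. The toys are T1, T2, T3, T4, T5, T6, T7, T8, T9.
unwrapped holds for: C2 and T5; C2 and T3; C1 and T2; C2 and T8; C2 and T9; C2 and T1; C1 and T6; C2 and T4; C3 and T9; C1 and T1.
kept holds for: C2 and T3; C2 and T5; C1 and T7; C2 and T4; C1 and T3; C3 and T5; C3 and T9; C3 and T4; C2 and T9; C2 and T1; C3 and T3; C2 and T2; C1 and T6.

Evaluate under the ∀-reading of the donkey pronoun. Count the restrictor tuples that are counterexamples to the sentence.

"it" takes "a toy" as antecedent — a donkey pronoun bound across the clause boundary.
Strong reading: for every (c,t) with unwrapped(c,t), kept(c,t).
Restrictor pairs: (C1,T1) ✗  (C1,T2) ✗  (C1,T6) ✓  (C2,T1) ✓  (C2,T3) ✓  (C2,T4) ✓  (C2,T5) ✓  (C2,T8) ✗  (C2,T9) ✓  (C3,T9) ✓
Counterexamples (restrictor pairs failing the scope): 3.

3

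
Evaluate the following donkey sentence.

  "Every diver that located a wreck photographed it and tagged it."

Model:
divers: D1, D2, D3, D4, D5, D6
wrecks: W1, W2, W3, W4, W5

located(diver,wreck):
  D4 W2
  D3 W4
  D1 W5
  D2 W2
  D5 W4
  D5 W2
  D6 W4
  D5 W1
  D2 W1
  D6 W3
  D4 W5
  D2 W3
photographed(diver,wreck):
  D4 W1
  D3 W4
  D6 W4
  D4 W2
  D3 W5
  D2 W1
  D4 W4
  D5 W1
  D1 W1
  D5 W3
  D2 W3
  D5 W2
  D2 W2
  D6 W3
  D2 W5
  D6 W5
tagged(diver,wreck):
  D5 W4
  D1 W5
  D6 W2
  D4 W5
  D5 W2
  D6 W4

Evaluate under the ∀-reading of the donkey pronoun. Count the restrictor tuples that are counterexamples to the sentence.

"it" takes "a wreck" as antecedent — a donkey pronoun bound across the clause boundary.
Strong reading: for every (d,w) with located(d,w), photographed(d,w) ∧ tagged(d,w).
Restrictor pairs: (D1,W5) ✗  (D2,W1) ✗  (D2,W2) ✗  (D2,W3) ✗  (D3,W4) ✗  (D4,W2) ✗  (D4,W5) ✗  (D5,W1) ✗  (D5,W2) ✓  (D5,W4) ✗  (D6,W3) ✗  (D6,W4) ✓
Counterexamples (restrictor pairs failing the scope): 10.

10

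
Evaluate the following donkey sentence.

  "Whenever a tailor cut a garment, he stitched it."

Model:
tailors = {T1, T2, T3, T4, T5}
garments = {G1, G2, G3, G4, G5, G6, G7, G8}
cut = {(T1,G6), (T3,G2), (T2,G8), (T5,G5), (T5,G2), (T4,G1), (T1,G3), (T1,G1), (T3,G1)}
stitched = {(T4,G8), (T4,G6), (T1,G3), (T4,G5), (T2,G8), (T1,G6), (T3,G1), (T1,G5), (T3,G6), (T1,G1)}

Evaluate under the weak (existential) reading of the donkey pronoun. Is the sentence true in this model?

"it" takes "a garment" as antecedent — a donkey pronoun bound across the clause boundary.
Weak reading: every tailor t with some cut-garment has at least one cut-garment g such that stitched(t,g).
Per tailor: T1:✓  T2:✓  T3:✓  T4:✗  T5:✗
T4 has no witness among its cut-garments.

False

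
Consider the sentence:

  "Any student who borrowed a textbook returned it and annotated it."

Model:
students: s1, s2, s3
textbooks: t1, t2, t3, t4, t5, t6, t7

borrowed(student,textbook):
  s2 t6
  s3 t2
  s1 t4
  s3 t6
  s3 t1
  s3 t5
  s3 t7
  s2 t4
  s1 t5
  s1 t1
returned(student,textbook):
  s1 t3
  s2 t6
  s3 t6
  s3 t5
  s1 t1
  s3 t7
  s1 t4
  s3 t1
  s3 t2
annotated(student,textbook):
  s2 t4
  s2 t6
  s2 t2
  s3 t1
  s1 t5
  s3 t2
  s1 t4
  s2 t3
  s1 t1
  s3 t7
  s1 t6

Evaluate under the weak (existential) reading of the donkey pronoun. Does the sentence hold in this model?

True

"it" takes "a textbook" as antecedent — a donkey pronoun bound across the clause boundary.
Weak reading: every student s with some borrowed-textbook has at least one borrowed-textbook t such that returned(s,t) ∧ annotated(s,t).
Per student: s1:✓  s2:✓  s3:✓
Every student in the restrictor has a witness.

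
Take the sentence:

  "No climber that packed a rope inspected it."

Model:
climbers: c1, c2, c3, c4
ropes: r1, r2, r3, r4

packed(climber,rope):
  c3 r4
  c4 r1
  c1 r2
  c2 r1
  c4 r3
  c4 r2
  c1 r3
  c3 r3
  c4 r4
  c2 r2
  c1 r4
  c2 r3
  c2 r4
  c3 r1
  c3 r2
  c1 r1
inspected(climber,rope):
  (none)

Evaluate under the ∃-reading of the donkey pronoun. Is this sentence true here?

"it" takes "a rope" as antecedent — a donkey pronoun bound across the clause boundary.
Truth condition: for no (c,r) with packed(c,r) does inspected(c,r) hold.
Restrictor pairs — does the scope hold? (c1,r1):fails  (c1,r2):fails  (c1,r3):fails  (c1,r4):fails  (c2,r1):fails  (c2,r2):fails  (c2,r3):fails  (c2,r4):fails  (c3,r1):fails  (c3,r2):fails  (c3,r3):fails  (c3,r4):fails  (c4,r1):fails  (c4,r2):fails  (c4,r3):fails  (c4,r4):fails
Scope holds for no restrictor pair, so the sentence is true.

True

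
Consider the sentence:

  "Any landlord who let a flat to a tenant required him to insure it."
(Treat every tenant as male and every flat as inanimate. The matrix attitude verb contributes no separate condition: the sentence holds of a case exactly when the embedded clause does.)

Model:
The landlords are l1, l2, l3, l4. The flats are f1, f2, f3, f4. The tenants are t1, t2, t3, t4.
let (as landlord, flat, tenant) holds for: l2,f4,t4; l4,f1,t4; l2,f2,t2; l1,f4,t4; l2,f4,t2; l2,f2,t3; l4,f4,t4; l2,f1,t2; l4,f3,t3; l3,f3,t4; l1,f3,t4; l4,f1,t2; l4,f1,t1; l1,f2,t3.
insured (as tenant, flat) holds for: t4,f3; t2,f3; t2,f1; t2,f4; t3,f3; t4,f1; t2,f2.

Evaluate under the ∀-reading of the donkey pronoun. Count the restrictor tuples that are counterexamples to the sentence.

"him" takes "a tenant" as antecedent and "it" takes "a flat"; both are donkey pronouns co-varying with the restrictor.
Strong reading: for every (l,f,t) with let(l,f,t), insured(t,f).
Restrictor triples: (l1,f2,t3)→insured(t3,f2) ✗  (l1,f3,t4)→insured(t4,f3) ✓  (l1,f4,t4)→insured(t4,f4) ✗  (l2,f1,t2)→insured(t2,f1) ✓  (l2,f2,t2)→insured(t2,f2) ✓  (l2,f2,t3)→insured(t3,f2) ✗  (l2,f4,t2)→insured(t2,f4) ✓  (l2,f4,t4)→insured(t4,f4) ✗  (l3,f3,t4)→insured(t4,f3) ✓  (l4,f1,t1)→insured(t1,f1) ✗  (l4,f1,t2)→insured(t2,f1) ✓  (l4,f1,t4)→insured(t4,f1) ✓  (l4,f3,t3)→insured(t3,f3) ✓  (l4,f4,t4)→insured(t4,f4) ✗
Counterexamples (restrictor triples failing the scope): 6.

6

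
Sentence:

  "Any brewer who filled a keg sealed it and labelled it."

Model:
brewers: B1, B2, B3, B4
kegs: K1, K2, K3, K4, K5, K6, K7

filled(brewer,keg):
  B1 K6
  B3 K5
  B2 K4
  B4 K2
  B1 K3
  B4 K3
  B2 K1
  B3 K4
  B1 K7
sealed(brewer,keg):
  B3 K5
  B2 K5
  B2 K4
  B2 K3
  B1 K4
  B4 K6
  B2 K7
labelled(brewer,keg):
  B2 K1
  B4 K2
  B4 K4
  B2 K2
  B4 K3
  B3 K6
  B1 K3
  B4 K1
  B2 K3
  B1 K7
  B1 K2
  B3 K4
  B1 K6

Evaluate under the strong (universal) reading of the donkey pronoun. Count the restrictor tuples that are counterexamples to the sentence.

9

"it" takes "a keg" as antecedent — a donkey pronoun bound across the clause boundary.
Strong reading: for every (b,k) with filled(b,k), sealed(b,k) ∧ labelled(b,k).
Restrictor pairs: (B1,K3) ✗  (B1,K6) ✗  (B1,K7) ✗  (B2,K1) ✗  (B2,K4) ✗  (B3,K4) ✗  (B3,K5) ✗  (B4,K2) ✗  (B4,K3) ✗
Counterexamples (restrictor pairs failing the scope): 9.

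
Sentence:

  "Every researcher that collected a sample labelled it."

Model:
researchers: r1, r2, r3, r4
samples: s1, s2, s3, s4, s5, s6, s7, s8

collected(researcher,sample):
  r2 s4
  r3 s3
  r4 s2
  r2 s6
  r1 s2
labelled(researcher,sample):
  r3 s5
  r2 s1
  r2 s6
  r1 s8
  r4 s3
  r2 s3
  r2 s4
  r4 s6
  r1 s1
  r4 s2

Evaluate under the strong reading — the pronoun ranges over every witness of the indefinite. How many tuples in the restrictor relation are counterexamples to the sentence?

2

"it" takes "a sample" as antecedent — a donkey pronoun bound across the clause boundary.
Strong reading: for every (r,s) with collected(r,s), labelled(r,s).
Restrictor pairs: (r1,s2) ✗  (r2,s4) ✓  (r2,s6) ✓  (r3,s3) ✗  (r4,s2) ✓
Counterexamples (restrictor pairs failing the scope): 2.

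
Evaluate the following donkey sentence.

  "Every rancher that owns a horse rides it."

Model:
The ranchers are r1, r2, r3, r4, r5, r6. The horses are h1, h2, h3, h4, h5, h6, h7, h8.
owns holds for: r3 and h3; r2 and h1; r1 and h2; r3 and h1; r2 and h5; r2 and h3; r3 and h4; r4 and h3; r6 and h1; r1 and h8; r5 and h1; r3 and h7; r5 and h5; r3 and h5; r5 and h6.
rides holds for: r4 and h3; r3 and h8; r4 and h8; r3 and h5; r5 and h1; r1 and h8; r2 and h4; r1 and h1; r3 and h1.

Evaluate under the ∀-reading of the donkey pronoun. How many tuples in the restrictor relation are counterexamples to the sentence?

"it" takes "a horse" as antecedent — a donkey pronoun bound across the clause boundary.
Strong reading: for every (r,h) with owns(r,h), rides(r,h).
Restrictor pairs: (r1,h2) ✗  (r1,h8) ✓  (r2,h1) ✗  (r2,h3) ✗  (r2,h5) ✗  (r3,h1) ✓  (r3,h3) ✗  (r3,h4) ✗  (r3,h5) ✓  (r3,h7) ✗  (r4,h3) ✓  (r5,h1) ✓  (r5,h5) ✗  (r5,h6) ✗  (r6,h1) ✗
Counterexamples (restrictor pairs failing the scope): 10.

10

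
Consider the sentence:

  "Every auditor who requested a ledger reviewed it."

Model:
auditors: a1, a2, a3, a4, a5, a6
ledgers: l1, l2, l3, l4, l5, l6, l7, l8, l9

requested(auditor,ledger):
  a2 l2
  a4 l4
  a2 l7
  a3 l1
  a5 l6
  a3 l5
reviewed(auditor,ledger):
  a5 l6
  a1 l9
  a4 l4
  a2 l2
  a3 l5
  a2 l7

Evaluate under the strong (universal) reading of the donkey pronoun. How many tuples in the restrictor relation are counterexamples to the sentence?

1

"it" takes "a ledger" as antecedent — a donkey pronoun bound across the clause boundary.
Strong reading: for every (a,l) with requested(a,l), reviewed(a,l).
Restrictor pairs: (a2,l2) ✓  (a2,l7) ✓  (a3,l1) ✗  (a3,l5) ✓  (a4,l4) ✓  (a5,l6) ✓
Counterexamples (restrictor pairs failing the scope): 1.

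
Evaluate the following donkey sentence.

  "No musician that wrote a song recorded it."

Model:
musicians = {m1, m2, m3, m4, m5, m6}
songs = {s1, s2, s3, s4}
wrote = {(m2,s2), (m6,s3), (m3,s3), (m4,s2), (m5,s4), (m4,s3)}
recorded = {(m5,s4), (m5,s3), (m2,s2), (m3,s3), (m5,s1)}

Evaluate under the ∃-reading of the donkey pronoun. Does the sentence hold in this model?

False

"it" takes "a song" as antecedent — a donkey pronoun bound across the clause boundary.
Truth condition: for no (m,s) with wrote(m,s) does recorded(m,s) hold.
Restrictor pairs — does the scope hold? (m2,s2):holds  (m3,s3):holds  (m4,s2):fails  (m4,s3):fails  (m5,s4):holds  (m6,s3):fails
Scope holds for 3 pair(s), so the sentence is false.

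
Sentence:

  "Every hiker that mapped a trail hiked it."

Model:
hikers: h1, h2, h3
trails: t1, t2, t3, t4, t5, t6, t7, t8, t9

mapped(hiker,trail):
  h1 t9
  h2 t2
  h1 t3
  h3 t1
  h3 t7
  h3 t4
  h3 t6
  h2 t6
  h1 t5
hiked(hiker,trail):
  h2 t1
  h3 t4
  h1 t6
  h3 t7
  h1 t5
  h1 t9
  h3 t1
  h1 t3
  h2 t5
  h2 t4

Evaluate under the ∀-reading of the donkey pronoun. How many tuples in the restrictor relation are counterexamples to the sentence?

3

"it" takes "a trail" as antecedent — a donkey pronoun bound across the clause boundary.
Strong reading: for every (h,t) with mapped(h,t), hiked(h,t).
Restrictor pairs: (h1,t3) ✓  (h1,t5) ✓  (h1,t9) ✓  (h2,t2) ✗  (h2,t6) ✗  (h3,t1) ✓  (h3,t4) ✓  (h3,t6) ✗  (h3,t7) ✓
Counterexamples (restrictor pairs failing the scope): 3.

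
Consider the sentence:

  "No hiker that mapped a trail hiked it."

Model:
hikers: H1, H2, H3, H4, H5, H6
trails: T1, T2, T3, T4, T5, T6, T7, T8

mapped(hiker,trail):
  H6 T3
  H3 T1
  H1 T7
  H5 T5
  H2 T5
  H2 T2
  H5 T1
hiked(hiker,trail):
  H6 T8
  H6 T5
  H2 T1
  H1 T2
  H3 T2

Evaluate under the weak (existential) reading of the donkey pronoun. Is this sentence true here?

"it" takes "a trail" as antecedent — a donkey pronoun bound across the clause boundary.
Truth condition: for no (h,t) with mapped(h,t) does hiked(h,t) hold.
Restrictor pairs — does the scope hold? (H1,T7):fails  (H2,T2):fails  (H2,T5):fails  (H3,T1):fails  (H5,T1):fails  (H5,T5):fails  (H6,T3):fails
Scope holds for no restrictor pair, so the sentence is true.

True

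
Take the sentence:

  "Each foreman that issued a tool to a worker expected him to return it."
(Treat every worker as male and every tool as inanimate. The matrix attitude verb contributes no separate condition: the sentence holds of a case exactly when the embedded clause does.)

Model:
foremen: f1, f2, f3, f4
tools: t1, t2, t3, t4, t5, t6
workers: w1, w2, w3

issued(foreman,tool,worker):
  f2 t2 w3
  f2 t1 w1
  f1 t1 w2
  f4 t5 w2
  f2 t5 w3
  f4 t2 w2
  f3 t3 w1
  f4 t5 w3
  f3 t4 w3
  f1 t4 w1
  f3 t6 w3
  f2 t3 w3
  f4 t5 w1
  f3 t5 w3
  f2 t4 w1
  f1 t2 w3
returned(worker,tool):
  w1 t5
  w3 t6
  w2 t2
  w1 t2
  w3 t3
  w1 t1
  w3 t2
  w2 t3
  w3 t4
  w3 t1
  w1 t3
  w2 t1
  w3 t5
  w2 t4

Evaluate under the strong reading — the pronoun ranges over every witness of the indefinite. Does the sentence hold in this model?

"him" takes "a worker" as antecedent and "it" takes "a tool"; both are donkey pronouns co-varying with the restrictor.
Strong reading: for every (f,t,w) with issued(f,t,w), returned(w,t).
Restrictor triples: (f1,t1,w2)→returned(w2,t1) ✓  (f1,t2,w3)→returned(w3,t2) ✓  (f1,t4,w1)→returned(w1,t4) ✗  (f2,t1,w1)→returned(w1,t1) ✓  (f2,t2,w3)→returned(w3,t2) ✓  (f2,t3,w3)→returned(w3,t3) ✓  (f2,t4,w1)→returned(w1,t4) ✗  (f2,t5,w3)→returned(w3,t5) ✓  (f3,t3,w1)→returned(w1,t3) ✓  (f3,t4,w3)→returned(w3,t4) ✓  (f3,t5,w3)→returned(w3,t5) ✓  (f3,t6,w3)→returned(w3,t6) ✓  (f4,t2,w2)→returned(w2,t2) ✓  (f4,t5,w1)→returned(w1,t5) ✓  (f4,t5,w2)→returned(w2,t5) ✗  (f4,t5,w3)→returned(w3,t5) ✓
Counterexample: (f1,t4,w1) — returned(w1,t4) does not hold.

False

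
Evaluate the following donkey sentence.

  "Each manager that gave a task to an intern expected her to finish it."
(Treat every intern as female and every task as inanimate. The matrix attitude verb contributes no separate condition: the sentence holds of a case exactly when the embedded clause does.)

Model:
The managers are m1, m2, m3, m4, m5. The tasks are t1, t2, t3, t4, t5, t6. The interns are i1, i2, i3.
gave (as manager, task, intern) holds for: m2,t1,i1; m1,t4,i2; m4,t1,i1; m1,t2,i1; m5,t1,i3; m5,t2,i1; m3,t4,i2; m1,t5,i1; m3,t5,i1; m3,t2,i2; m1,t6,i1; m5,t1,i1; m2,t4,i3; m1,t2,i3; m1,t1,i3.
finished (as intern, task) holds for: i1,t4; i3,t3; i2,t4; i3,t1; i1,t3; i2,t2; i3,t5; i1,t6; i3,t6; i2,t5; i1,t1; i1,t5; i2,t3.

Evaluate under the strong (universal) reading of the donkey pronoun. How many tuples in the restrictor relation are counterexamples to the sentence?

4

"her" takes "an intern" as antecedent and "it" takes "a task"; both are donkey pronouns co-varying with the restrictor.
Strong reading: for every (m,t,i) with gave(m,t,i), finished(i,t).
Restrictor triples: (m1,t1,i3)→finished(i3,t1) ✓  (m1,t2,i1)→finished(i1,t2) ✗  (m1,t2,i3)→finished(i3,t2) ✗  (m1,t4,i2)→finished(i2,t4) ✓  (m1,t5,i1)→finished(i1,t5) ✓  (m1,t6,i1)→finished(i1,t6) ✓  (m2,t1,i1)→finished(i1,t1) ✓  (m2,t4,i3)→finished(i3,t4) ✗  (m3,t2,i2)→finished(i2,t2) ✓  (m3,t4,i2)→finished(i2,t4) ✓  (m3,t5,i1)→finished(i1,t5) ✓  (m4,t1,i1)→finished(i1,t1) ✓  (m5,t1,i1)→finished(i1,t1) ✓  (m5,t1,i3)→finished(i3,t1) ✓  (m5,t2,i1)→finished(i1,t2) ✗
Counterexamples (restrictor triples failing the scope): 4.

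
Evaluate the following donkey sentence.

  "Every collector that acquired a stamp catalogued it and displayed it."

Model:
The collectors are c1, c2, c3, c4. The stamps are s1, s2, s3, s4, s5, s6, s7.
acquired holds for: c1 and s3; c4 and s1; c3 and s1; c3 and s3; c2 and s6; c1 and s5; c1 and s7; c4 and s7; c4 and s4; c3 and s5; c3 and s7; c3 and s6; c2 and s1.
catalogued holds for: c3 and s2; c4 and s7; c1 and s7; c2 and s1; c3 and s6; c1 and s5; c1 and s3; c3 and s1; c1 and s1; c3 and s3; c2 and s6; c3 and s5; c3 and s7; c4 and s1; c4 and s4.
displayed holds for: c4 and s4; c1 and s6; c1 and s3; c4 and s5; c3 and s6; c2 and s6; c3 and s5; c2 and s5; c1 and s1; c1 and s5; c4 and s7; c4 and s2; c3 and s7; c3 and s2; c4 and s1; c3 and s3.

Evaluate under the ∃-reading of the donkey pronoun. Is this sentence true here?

"it" takes "a stamp" as antecedent — a donkey pronoun bound across the clause boundary.
Weak reading: every collector c with some acquired-stamp has at least one acquired-stamp s such that catalogued(c,s) ∧ displayed(c,s).
Per collector: c1:✓  c2:✓  c3:✓  c4:✓
Every collector in the restrictor has a witness.

True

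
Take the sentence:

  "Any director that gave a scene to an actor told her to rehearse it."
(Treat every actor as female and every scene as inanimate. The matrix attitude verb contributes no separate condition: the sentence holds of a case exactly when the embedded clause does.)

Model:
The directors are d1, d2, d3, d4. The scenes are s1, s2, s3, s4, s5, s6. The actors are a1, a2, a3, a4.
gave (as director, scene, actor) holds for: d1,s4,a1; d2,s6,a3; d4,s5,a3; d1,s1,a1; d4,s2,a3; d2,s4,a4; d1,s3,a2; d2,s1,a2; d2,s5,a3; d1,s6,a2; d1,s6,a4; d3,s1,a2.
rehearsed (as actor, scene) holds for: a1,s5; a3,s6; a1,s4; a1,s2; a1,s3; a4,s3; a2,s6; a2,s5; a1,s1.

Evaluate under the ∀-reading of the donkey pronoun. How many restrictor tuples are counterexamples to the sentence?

"her" takes "an actor" as antecedent and "it" takes "a scene"; both are donkey pronouns co-varying with the restrictor.
Strong reading: for every (d,s,a) with gave(d,s,a), rehearsed(a,s).
Restrictor triples: (d1,s1,a1)→rehearsed(a1,s1) ✓  (d1,s3,a2)→rehearsed(a2,s3) ✗  (d1,s4,a1)→rehearsed(a1,s4) ✓  (d1,s6,a2)→rehearsed(a2,s6) ✓  (d1,s6,a4)→rehearsed(a4,s6) ✗  (d2,s1,a2)→rehearsed(a2,s1) ✗  (d2,s4,a4)→rehearsed(a4,s4) ✗  (d2,s5,a3)→rehearsed(a3,s5) ✗  (d2,s6,a3)→rehearsed(a3,s6) ✓  (d3,s1,a2)→rehearsed(a2,s1) ✗  (d4,s2,a3)→rehearsed(a3,s2) ✗  (d4,s5,a3)→rehearsed(a3,s5) ✗
Counterexamples (restrictor triples failing the scope): 8.

8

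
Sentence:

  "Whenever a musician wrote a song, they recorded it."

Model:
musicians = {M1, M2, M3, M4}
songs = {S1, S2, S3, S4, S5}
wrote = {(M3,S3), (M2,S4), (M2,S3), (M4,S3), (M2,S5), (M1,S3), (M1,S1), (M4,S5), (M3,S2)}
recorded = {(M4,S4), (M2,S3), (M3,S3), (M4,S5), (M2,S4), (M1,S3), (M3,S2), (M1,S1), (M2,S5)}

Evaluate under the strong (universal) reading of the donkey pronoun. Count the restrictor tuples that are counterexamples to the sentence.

"it" takes "a song" as antecedent — a donkey pronoun bound across the clause boundary.
Strong reading: for every (m,s) with wrote(m,s), recorded(m,s).
Restrictor pairs: (M1,S1) ✓  (M1,S3) ✓  (M2,S3) ✓  (M2,S4) ✓  (M2,S5) ✓  (M3,S2) ✓  (M3,S3) ✓  (M4,S3) ✗  (M4,S5) ✓
Counterexamples (restrictor pairs failing the scope): 1.

1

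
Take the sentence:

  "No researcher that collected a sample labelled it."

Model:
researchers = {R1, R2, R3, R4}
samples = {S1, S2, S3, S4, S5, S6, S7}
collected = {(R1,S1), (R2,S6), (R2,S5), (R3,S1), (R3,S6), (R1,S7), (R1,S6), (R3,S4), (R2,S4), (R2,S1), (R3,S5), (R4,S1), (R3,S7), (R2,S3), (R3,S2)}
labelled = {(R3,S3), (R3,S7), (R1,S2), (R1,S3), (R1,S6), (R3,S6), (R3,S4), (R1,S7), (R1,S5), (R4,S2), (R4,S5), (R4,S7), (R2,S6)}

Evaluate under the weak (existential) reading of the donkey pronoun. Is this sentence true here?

"it" takes "a sample" as antecedent — a donkey pronoun bound across the clause boundary.
Truth condition: for no (r,s) with collected(r,s) does labelled(r,s) hold.
Restrictor pairs — does the scope hold? (R1,S1):fails  (R1,S6):holds  (R1,S7):holds  (R2,S1):fails  (R2,S3):fails  (R2,S4):fails  (R2,S5):fails  (R2,S6):holds  (R3,S1):fails  (R3,S2):fails  (R3,S4):holds  (R3,S5):fails  (R3,S6):holds  (R3,S7):holds  (R4,S1):fails
Scope holds for 6 pair(s), so the sentence is false.

False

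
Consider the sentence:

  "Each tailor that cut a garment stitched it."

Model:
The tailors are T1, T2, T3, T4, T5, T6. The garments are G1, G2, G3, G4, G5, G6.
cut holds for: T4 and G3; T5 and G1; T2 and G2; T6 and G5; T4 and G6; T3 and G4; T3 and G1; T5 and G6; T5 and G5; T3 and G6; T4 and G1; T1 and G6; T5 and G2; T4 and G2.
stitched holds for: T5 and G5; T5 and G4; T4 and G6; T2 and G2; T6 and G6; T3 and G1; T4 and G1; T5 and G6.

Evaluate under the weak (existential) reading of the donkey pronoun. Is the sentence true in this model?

"it" takes "a garment" as antecedent — a donkey pronoun bound across the clause boundary.
Weak reading: every tailor t with some cut-garment has at least one cut-garment g such that stitched(t,g).
Per tailor: T1:✗  T2:✓  T3:✓  T4:✓  T5:✓  T6:✗
T1 has no witness among its cut-garments.

False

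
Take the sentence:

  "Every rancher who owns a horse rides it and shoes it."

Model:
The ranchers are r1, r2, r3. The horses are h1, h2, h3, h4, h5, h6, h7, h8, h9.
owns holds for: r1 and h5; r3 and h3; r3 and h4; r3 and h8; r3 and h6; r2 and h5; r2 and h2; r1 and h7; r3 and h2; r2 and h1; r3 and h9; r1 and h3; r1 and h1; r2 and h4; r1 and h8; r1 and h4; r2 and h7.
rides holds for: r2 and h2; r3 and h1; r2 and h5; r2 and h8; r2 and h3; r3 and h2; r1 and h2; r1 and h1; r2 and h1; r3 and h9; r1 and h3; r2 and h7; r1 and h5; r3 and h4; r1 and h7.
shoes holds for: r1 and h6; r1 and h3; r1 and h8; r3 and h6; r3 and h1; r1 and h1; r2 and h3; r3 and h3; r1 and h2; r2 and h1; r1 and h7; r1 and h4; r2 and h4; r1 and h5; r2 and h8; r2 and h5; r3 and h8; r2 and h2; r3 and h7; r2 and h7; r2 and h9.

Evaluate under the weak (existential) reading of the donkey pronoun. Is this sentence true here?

"it" takes "a horse" as antecedent — a donkey pronoun bound across the clause boundary.
Weak reading: every rancher r with some owns-horse has at least one owns-horse h such that rides(r,h) ∧ shoes(r,h).
Per rancher: r1:✓  r2:✓  r3:✗
r3 has no witness among its owns-horses.

False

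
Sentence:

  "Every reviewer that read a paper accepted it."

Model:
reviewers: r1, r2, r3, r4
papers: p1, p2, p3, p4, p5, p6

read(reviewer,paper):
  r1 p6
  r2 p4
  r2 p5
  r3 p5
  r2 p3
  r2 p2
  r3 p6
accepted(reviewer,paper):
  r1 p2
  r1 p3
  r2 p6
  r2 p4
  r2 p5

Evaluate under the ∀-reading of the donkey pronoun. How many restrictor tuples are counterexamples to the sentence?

"it" takes "a paper" as antecedent — a donkey pronoun bound across the clause boundary.
Strong reading: for every (r,p) with read(r,p), accepted(r,p).
Restrictor pairs: (r1,p6) ✗  (r2,p2) ✗  (r2,p3) ✗  (r2,p4) ✓  (r2,p5) ✓  (r3,p5) ✗  (r3,p6) ✗
Counterexamples (restrictor pairs failing the scope): 5.

5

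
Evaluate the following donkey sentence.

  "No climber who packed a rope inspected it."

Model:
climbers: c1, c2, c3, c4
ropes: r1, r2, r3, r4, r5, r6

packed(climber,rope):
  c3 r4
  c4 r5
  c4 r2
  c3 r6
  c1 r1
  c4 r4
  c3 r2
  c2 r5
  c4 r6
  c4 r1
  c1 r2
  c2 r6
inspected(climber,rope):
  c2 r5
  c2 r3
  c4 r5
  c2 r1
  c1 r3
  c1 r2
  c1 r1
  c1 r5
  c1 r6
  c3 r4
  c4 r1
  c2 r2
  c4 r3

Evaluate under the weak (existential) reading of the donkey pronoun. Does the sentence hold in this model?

"it" takes "a rope" as antecedent — a donkey pronoun bound across the clause boundary.
Truth condition: for no (c,r) with packed(c,r) does inspected(c,r) hold.
Restrictor pairs — does the scope hold? (c1,r1):holds  (c1,r2):holds  (c2,r5):holds  (c2,r6):fails  (c3,r2):fails  (c3,r4):holds  (c3,r6):fails  (c4,r1):holds  (c4,r2):fails  (c4,r4):fails  (c4,r5):holds  (c4,r6):fails
Scope holds for 6 pair(s), so the sentence is false.

False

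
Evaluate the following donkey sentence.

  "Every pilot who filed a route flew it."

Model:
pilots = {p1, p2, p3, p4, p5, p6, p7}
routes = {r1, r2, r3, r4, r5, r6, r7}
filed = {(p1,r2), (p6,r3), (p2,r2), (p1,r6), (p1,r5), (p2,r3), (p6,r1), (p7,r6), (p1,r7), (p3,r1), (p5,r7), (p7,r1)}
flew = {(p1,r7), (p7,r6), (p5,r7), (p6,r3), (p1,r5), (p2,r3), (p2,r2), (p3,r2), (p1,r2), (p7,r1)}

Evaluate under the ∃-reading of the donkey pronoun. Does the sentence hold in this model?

"it" takes "a route" as antecedent — a donkey pronoun bound across the clause boundary.
Weak reading: every pilot p with some filed-route has at least one filed-route r such that flew(p,r).
Per pilot: p1:✓  p2:✓  p3:✗  p5:✓  p6:✓  p7:✓
p3 has no witness among its filed-routes.

False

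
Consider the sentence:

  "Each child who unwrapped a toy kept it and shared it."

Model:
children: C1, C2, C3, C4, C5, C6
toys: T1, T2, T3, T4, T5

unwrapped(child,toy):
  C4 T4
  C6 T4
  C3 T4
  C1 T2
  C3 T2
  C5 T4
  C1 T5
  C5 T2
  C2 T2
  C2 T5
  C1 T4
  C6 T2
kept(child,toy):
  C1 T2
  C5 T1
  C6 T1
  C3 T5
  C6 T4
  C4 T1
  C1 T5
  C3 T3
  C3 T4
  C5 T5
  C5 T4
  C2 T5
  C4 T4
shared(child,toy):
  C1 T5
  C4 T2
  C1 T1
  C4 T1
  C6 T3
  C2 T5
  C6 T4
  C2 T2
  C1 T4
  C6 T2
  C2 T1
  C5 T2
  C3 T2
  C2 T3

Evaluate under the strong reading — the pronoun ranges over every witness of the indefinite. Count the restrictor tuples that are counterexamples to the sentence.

9

"it" takes "a toy" as antecedent — a donkey pronoun bound across the clause boundary.
Strong reading: for every (c,t) with unwrapped(c,t), kept(c,t) ∧ shared(c,t).
Restrictor pairs: (C1,T2) ✗  (C1,T4) ✗  (C1,T5) ✓  (C2,T2) ✗  (C2,T5) ✓  (C3,T2) ✗  (C3,T4) ✗  (C4,T4) ✗  (C5,T2) ✗  (C5,T4) ✗  (C6,T2) ✗  (C6,T4) ✓
Counterexamples (restrictor pairs failing the scope): 9.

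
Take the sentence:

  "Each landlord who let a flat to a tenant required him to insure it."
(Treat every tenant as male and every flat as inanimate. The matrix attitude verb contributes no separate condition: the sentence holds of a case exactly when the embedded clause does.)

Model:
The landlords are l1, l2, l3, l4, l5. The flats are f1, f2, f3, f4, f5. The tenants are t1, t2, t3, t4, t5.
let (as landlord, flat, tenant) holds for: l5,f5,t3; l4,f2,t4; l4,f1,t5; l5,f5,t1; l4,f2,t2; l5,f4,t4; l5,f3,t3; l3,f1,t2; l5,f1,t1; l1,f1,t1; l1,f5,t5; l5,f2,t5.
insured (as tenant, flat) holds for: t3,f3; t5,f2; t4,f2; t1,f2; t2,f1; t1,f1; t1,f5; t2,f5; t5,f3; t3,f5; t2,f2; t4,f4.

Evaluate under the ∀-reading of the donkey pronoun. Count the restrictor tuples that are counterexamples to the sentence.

2

"him" takes "a tenant" as antecedent and "it" takes "a flat"; both are donkey pronouns co-varying with the restrictor.
Strong reading: for every (l,f,t) with let(l,f,t), insured(t,f).
Restrictor triples: (l1,f1,t1)→insured(t1,f1) ✓  (l1,f5,t5)→insured(t5,f5) ✗  (l3,f1,t2)→insured(t2,f1) ✓  (l4,f1,t5)→insured(t5,f1) ✗  (l4,f2,t2)→insured(t2,f2) ✓  (l4,f2,t4)→insured(t4,f2) ✓  (l5,f1,t1)→insured(t1,f1) ✓  (l5,f2,t5)→insured(t5,f2) ✓  (l5,f3,t3)→insured(t3,f3) ✓  (l5,f4,t4)→insured(t4,f4) ✓  (l5,f5,t1)→insured(t1,f5) ✓  (l5,f5,t3)→insured(t3,f5) ✓
Counterexamples (restrictor triples failing the scope): 2.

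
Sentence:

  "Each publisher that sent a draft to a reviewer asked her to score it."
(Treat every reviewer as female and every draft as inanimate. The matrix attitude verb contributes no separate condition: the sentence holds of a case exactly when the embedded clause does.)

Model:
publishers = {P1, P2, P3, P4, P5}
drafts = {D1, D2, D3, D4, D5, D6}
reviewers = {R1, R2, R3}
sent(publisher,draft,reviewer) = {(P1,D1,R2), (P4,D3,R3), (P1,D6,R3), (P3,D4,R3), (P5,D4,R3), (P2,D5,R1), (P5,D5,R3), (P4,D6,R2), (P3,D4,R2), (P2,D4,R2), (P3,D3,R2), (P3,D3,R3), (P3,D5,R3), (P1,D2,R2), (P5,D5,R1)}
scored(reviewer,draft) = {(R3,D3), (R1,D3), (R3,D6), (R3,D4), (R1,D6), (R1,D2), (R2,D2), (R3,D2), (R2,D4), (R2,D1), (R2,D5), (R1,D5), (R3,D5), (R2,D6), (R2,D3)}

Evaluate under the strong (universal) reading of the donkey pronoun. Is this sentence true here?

"her" takes "a reviewer" as antecedent and "it" takes "a draft"; both are donkey pronouns co-varying with the restrictor.
Strong reading: for every (p,d,r) with sent(p,d,r), scored(r,d).
Restrictor triples: (P1,D1,R2)→scored(R2,D1) ✓  (P1,D2,R2)→scored(R2,D2) ✓  (P1,D6,R3)→scored(R3,D6) ✓  (P2,D4,R2)→scored(R2,D4) ✓  (P2,D5,R1)→scored(R1,D5) ✓  (P3,D3,R2)→scored(R2,D3) ✓  (P3,D3,R3)→scored(R3,D3) ✓  (P3,D4,R2)→scored(R2,D4) ✓  (P3,D4,R3)→scored(R3,D4) ✓  (P3,D5,R3)→scored(R3,D5) ✓  (P4,D3,R3)→scored(R3,D3) ✓  (P4,D6,R2)→scored(R2,D6) ✓  (P5,D4,R3)→scored(R3,D4) ✓  (P5,D5,R1)→scored(R1,D5) ✓  (P5,D5,R3)→scored(R3,D5) ✓
Every restrictor triple satisfies the scope.

True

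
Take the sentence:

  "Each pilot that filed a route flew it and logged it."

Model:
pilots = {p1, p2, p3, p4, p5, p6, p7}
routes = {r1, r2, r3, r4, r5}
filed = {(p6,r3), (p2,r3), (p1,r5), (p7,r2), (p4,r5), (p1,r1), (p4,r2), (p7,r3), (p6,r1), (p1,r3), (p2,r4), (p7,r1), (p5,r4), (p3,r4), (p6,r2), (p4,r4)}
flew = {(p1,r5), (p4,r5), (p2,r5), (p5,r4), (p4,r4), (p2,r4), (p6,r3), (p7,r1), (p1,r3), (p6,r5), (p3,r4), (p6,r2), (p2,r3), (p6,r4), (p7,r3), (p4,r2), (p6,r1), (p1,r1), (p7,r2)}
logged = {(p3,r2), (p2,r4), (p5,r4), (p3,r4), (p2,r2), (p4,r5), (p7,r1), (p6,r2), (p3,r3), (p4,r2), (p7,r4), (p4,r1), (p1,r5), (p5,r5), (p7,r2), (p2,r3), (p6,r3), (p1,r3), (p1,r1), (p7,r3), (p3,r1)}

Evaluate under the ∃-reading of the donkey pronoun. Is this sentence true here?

True

"it" takes "a route" as antecedent — a donkey pronoun bound across the clause boundary.
Weak reading: every pilot p with some filed-route has at least one filed-route r such that flew(p,r) ∧ logged(p,r).
Per pilot: p1:✓  p2:✓  p3:✓  p4:✓  p5:✓  p6:✓  p7:✓
Every pilot in the restrictor has a witness.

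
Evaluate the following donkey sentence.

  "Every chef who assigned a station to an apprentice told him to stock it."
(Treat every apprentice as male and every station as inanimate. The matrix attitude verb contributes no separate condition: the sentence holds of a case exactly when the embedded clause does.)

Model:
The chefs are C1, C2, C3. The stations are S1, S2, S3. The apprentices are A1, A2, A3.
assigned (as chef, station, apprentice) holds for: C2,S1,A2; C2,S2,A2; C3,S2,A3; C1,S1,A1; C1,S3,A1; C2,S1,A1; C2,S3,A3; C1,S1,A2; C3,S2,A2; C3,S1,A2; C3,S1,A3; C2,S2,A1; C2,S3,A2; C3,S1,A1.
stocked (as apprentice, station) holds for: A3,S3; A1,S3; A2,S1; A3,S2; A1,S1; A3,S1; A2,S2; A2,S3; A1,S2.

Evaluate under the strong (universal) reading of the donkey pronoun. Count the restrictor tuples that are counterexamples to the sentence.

"him" takes "an apprentice" as antecedent and "it" takes "a station"; both are donkey pronouns co-varying with the restrictor.
Strong reading: for every (c,s,a) with assigned(c,s,a), stocked(a,s).
Restrictor triples: (C1,S1,A1)→stocked(A1,S1) ✓  (C1,S1,A2)→stocked(A2,S1) ✓  (C1,S3,A1)→stocked(A1,S3) ✓  (C2,S1,A1)→stocked(A1,S1) ✓  (C2,S1,A2)→stocked(A2,S1) ✓  (C2,S2,A1)→stocked(A1,S2) ✓  (C2,S2,A2)→stocked(A2,S2) ✓  (C2,S3,A2)→stocked(A2,S3) ✓  (C2,S3,A3)→stocked(A3,S3) ✓  (C3,S1,A1)→stocked(A1,S1) ✓  (C3,S1,A2)→stocked(A2,S1) ✓  (C3,S1,A3)→stocked(A3,S1) ✓  (C3,S2,A2)→stocked(A2,S2) ✓  (C3,S2,A3)→stocked(A3,S2) ✓
Counterexamples (restrictor triples failing the scope): 0.

0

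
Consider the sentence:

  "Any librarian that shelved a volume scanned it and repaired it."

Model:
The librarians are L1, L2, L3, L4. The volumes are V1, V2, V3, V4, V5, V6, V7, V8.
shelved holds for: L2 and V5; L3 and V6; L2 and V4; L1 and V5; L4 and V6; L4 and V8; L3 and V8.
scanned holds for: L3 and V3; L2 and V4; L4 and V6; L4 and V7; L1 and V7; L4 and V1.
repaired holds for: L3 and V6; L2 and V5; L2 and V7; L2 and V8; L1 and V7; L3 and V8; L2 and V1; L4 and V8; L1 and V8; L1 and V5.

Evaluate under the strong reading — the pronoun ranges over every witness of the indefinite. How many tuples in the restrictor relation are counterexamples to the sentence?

"it" takes "a volume" as antecedent — a donkey pronoun bound across the clause boundary.
Strong reading: for every (l,v) with shelved(l,v), scanned(l,v) ∧ repaired(l,v).
Restrictor pairs: (L1,V5) ✗  (L2,V4) ✗  (L2,V5) ✗  (L3,V6) ✗  (L3,V8) ✗  (L4,V6) ✗  (L4,V8) ✗
Counterexamples (restrictor pairs failing the scope): 7.

7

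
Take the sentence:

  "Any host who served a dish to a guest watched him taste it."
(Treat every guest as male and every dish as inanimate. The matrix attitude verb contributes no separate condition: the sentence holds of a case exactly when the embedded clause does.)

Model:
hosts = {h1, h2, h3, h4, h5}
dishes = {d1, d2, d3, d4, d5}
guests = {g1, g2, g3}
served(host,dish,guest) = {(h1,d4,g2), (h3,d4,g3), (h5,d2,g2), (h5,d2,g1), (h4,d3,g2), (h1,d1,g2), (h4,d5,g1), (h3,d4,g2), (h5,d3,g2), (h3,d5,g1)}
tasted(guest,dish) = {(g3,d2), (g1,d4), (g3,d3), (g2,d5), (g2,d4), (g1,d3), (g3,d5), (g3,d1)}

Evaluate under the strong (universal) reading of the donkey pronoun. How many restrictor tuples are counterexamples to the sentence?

"him" takes "a guest" as antecedent and "it" takes "a dish"; both are donkey pronouns co-varying with the restrictor.
Strong reading: for every (h,d,g) with served(h,d,g), tasted(g,d).
Restrictor triples: (h1,d1,g2)→tasted(g2,d1) ✗  (h1,d4,g2)→tasted(g2,d4) ✓  (h3,d4,g2)→tasted(g2,d4) ✓  (h3,d4,g3)→tasted(g3,d4) ✗  (h3,d5,g1)→tasted(g1,d5) ✗  (h4,d3,g2)→tasted(g2,d3) ✗  (h4,d5,g1)→tasted(g1,d5) ✗  (h5,d2,g1)→tasted(g1,d2) ✗  (h5,d2,g2)→tasted(g2,d2) ✗  (h5,d3,g2)→tasted(g2,d3) ✗
Counterexamples (restrictor triples failing the scope): 8.

8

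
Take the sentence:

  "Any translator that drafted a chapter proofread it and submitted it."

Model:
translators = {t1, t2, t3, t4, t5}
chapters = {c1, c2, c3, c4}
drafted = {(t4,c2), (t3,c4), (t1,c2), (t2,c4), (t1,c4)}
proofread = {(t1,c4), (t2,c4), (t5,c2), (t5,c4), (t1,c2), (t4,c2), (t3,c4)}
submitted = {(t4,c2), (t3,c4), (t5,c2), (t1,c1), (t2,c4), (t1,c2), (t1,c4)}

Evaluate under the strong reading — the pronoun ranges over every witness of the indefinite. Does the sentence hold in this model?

"it" takes "a chapter" as antecedent — a donkey pronoun bound across the clause boundary.
Strong reading: for every (t,c) with drafted(t,c), proofread(t,c) ∧ submitted(t,c).
Restrictor pairs: (t1,c2) ✓  (t1,c4) ✓  (t2,c4) ✓  (t3,c4) ✓  (t4,c2) ✓
Every restrictor pair satisfies the scope.

True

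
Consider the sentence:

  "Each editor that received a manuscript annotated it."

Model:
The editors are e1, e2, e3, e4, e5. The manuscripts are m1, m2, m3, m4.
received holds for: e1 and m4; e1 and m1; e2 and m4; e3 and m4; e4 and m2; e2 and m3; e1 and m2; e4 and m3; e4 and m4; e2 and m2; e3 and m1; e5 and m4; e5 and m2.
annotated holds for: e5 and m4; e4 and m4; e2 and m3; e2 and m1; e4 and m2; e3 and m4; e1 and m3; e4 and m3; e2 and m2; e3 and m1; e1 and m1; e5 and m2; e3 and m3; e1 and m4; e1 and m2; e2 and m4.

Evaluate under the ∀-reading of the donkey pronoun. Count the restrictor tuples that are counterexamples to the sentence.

0

"it" takes "a manuscript" as antecedent — a donkey pronoun bound across the clause boundary.
Strong reading: for every (e,m) with received(e,m), annotated(e,m).
Restrictor pairs: (e1,m1) ✓  (e1,m2) ✓  (e1,m4) ✓  (e2,m2) ✓  (e2,m3) ✓  (e2,m4) ✓  (e3,m1) ✓  (e3,m4) ✓  (e4,m2) ✓  (e4,m3) ✓  (e4,m4) ✓  (e5,m2) ✓  (e5,m4) ✓
Counterexamples (restrictor pairs failing the scope): 0.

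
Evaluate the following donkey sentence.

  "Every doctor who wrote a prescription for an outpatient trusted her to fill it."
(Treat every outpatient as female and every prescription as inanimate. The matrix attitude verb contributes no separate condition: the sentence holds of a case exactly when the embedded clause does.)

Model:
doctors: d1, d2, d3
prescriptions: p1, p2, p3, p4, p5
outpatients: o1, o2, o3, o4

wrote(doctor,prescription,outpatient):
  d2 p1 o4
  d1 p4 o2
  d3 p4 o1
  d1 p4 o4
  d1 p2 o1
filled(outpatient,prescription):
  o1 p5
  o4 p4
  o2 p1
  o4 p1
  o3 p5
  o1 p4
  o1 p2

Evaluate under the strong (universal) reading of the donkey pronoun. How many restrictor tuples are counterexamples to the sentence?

"her" takes "an outpatient" as antecedent and "it" takes "a prescription"; both are donkey pronouns co-varying with the restrictor.
Strong reading: for every (d,p,o) with wrote(d,p,o), filled(o,p).
Restrictor triples: (d1,p2,o1)→filled(o1,p2) ✓  (d1,p4,o2)→filled(o2,p4) ✗  (d1,p4,o4)→filled(o4,p4) ✓  (d2,p1,o4)→filled(o4,p1) ✓  (d3,p4,o1)→filled(o1,p4) ✓
Counterexamples (restrictor triples failing the scope): 1.

1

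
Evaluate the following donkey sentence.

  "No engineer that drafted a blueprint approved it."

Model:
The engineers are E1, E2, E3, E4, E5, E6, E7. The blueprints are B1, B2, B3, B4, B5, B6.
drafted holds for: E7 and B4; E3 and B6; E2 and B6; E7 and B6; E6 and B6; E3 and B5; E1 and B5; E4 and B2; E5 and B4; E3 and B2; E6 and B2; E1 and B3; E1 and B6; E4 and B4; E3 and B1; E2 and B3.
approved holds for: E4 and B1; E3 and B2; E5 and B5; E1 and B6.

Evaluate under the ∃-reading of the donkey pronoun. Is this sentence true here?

False

"it" takes "a blueprint" as antecedent — a donkey pronoun bound across the clause boundary.
Truth condition: for no (e,b) with drafted(e,b) does approved(e,b) hold.
Restrictor pairs — does the scope hold? (E1,B3):fails  (E1,B5):fails  (E1,B6):holds  (E2,B3):fails  (E2,B6):fails  (E3,B1):fails  (E3,B2):holds  (E3,B5):fails  (E3,B6):fails  (E4,B2):fails  (E4,B4):fails  (E5,B4):fails  (E6,B2):fails  (E6,B6):fails  (E7,B4):fails  (E7,B6):fails
Scope holds for 2 pair(s), so the sentence is false.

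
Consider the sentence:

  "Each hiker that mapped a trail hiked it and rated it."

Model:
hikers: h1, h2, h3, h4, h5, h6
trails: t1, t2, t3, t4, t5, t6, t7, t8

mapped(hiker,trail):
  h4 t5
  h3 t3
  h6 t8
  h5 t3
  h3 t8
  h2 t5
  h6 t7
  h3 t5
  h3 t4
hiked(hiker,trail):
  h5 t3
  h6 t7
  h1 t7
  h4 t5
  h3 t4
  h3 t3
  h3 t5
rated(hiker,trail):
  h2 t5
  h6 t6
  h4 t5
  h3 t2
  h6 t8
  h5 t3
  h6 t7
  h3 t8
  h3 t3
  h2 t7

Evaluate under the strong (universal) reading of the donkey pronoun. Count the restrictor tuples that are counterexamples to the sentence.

5

"it" takes "a trail" as antecedent — a donkey pronoun bound across the clause boundary.
Strong reading: for every (h,t) with mapped(h,t), hiked(h,t) ∧ rated(h,t).
Restrictor pairs: (h2,t5) ✗  (h3,t3) ✓  (h3,t4) ✗  (h3,t5) ✗  (h3,t8) ✗  (h4,t5) ✓  (h5,t3) ✓  (h6,t7) ✓  (h6,t8) ✗
Counterexamples (restrictor pairs failing the scope): 5.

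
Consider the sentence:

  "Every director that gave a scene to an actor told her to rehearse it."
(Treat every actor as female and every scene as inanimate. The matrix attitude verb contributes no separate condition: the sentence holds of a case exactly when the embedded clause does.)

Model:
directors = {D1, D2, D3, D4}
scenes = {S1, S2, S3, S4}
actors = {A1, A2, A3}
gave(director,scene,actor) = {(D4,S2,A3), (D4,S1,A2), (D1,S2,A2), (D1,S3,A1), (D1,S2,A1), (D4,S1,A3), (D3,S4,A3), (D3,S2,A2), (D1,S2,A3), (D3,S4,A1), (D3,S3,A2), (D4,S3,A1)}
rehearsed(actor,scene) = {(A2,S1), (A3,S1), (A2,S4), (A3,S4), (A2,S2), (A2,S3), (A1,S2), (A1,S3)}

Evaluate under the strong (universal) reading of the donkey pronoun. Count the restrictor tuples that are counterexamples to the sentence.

3

"her" takes "an actor" as antecedent and "it" takes "a scene"; both are donkey pronouns co-varying with the restrictor.
Strong reading: for every (d,s,a) with gave(d,s,a), rehearsed(a,s).
Restrictor triples: (D1,S2,A1)→rehearsed(A1,S2) ✓  (D1,S2,A2)→rehearsed(A2,S2) ✓  (D1,S2,A3)→rehearsed(A3,S2) ✗  (D1,S3,A1)→rehearsed(A1,S3) ✓  (D3,S2,A2)→rehearsed(A2,S2) ✓  (D3,S3,A2)→rehearsed(A2,S3) ✓  (D3,S4,A1)→rehearsed(A1,S4) ✗  (D3,S4,A3)→rehearsed(A3,S4) ✓  (D4,S1,A2)→rehearsed(A2,S1) ✓  (D4,S1,A3)→rehearsed(A3,S1) ✓  (D4,S2,A3)→rehearsed(A3,S2) ✗  (D4,S3,A1)→rehearsed(A1,S3) ✓
Counterexamples (restrictor triples failing the scope): 3.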